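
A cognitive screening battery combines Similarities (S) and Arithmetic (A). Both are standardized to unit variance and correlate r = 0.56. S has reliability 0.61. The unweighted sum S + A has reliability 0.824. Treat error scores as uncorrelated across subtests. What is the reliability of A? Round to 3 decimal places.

Var(S+A) = 2 + 2·0.56 = 3.120.
True-score variance = ρ_S + ρ_A + 2·0.56, so 0.824 = (0.61 + ρ_A + 1.12) / 3.120.
ρ_A = 0.824·3.120 − 0.61 − 1.12 = 0.841.

0.841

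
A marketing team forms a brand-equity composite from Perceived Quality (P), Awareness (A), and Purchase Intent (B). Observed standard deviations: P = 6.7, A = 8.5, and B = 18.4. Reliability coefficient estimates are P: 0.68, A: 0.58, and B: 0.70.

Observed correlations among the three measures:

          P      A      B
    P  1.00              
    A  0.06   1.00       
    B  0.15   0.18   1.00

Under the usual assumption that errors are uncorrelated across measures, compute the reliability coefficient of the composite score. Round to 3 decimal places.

Var(P+A+B) = 6.7² + 8.5² + 18.4² + 2·[6.7·8.5·0.06 + 6.7·18.4·0.15 + 8.5·18.4·0.18] = 455.7 + 100.122 = 555.822.
With uncorrelated errors the cross-covariances are all true-score covariance, so they carry over unchanged; only the diagonal terms shrink to ρᵢσᵢ².
True-score variance = [6.7²·0.68 + 8.5²·0.58 + 18.4²·0.70] + 100.122 = 309.422 + 100.122 = 409.544.
Reliability = 409.544 / 555.822 = 0.737.

0.737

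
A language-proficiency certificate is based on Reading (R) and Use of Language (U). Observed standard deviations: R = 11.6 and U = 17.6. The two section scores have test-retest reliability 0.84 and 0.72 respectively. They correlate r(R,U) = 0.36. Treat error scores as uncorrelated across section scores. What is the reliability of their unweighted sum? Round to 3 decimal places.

0.817

Var(R+U) = 11.6² + 17.6² + 2·[11.6·17.6·0.36] = 444.32 + 146.995 = 591.315.
With uncorrelated errors the cross-covariances are all true-score covariance, so they carry over unchanged; only the diagonal terms shrink to ρᵢσᵢ².
True-score variance = [11.6²·0.84 + 17.6²·0.72] + 146.995 = 336.058 + 146.995 = 483.053.
Reliability = 483.053 / 591.315 = 0.817.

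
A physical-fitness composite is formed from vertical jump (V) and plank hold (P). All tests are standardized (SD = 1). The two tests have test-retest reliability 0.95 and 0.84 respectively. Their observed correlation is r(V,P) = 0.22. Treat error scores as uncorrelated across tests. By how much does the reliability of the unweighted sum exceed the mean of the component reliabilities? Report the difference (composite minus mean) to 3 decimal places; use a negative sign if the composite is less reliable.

Var(sum) = 2 + 0.44 = 2.44; true-score variance = 1.79 + 0.44 = 2.23; composite reliability = 0.9139.
Mean component reliability = 0.8950.
Difference = 0.9139 − 0.8950 = 0.019.

0.019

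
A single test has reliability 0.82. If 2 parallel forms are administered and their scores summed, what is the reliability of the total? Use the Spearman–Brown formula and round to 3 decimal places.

0.901

ρ_k = kρ / (1 + (k−1)ρ) = 2·0.82 / (1 + 1·0.82) = 1.640 / 1.820 = 0.901.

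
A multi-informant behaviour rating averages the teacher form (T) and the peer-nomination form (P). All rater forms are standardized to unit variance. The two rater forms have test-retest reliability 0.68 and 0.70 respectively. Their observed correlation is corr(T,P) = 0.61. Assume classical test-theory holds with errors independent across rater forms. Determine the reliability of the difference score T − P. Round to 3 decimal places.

Var(T−P) = 1 + 1 − 2·0.61 = 2 − 1.22 = 0.78.
With uncorrelated errors the cross-covariances are all true-score covariance, so they carry over unchanged; only the diagonal terms shrink to ρᵢσᵢ².
True-score variance = [0.68 + 0.70] − 1.22 = 1.38 − 1.22 = 0.16.
Reliability = 0.16 / 0.78 = 0.205.

0.205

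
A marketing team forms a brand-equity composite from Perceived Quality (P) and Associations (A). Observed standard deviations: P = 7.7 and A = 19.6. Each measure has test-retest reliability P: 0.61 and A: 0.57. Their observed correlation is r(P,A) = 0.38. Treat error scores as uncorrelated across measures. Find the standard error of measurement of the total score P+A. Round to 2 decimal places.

13.72

Var(total) = 443.45 + 114.699 = 558.149.
True-score variance = 255.138 + 114.699 = 369.837, so reliability = 0.6626.
Error variance = 558.149 − 369.837 = 188.312; SEM = √188.312 = 13.72.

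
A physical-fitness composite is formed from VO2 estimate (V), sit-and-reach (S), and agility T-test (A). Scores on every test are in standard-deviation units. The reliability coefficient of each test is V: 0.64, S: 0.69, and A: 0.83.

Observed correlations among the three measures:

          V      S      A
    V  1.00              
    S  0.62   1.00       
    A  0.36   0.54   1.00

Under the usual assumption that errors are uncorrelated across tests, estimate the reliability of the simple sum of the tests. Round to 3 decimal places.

0.861

Var(V+S+A) = 3 + 2·[0.62 + 0.36 + 0.54] = 3 + 3.04 = 6.04.
With uncorrelated errors the cross-covariances are all true-score covariance, so they carry over unchanged; only the diagonal terms shrink to ρᵢσᵢ².
True-score variance = [0.64 + 0.69 + 0.83] + 3.04 = 2.16 + 3.04 = 5.2.
Reliability = 5.2 / 6.04 = 0.861.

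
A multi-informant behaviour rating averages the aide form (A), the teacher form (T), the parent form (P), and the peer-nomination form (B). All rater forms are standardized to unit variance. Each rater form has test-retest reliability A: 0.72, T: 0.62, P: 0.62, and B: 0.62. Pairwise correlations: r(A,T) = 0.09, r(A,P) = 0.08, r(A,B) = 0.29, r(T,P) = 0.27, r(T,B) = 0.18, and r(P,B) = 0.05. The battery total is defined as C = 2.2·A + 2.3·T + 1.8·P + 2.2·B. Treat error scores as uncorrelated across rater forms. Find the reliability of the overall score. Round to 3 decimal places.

0.762

Var(C) = 2.2² + 2.3² + 1.8² + 2.2² + 2·[5.06·0.09 + 3.96·0.08 + 4.84·0.29 + 4.14·0.27 + 5.06·0.18 + 3.96·0.05] = 18.21 + 8.8048 = 27.0148.
With uncorrelated errors the cross-covariances are all true-score covariance, so they carry over unchanged; only the diagonal terms shrink to ρᵢσᵢ².
True-score variance = [2.2²·0.72 + 2.3²·0.62 + 1.8²·0.62 + 2.2²·0.62] + 8.8048 = 11.7742 + 8.8048 = 20.579.
Reliability = 20.579 / 27.0148 = 0.762.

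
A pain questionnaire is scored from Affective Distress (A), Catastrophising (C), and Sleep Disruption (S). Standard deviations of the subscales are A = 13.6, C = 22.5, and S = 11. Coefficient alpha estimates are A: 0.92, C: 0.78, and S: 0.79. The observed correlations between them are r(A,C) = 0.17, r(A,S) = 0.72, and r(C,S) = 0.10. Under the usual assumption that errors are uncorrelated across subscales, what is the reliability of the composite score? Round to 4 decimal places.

Var(A+C+S) = 13.6² + 22.5² + 11² + 2·[13.6·22.5·0.17 + 13.6·11·0.72 + 22.5·11·0.10] = 812.21 + 368.964 = 1181.17.
Because errors are independent across components, Cov(Tᵢ,Tⱼ) = Cov(Xᵢ,Xⱼ); the off-diagonal part of the true-score variance is the same as above.
True-score variance = [13.6²·0.92 + 22.5²·0.78 + 11²·0.79] + 368.964 = 660.628 + 368.964 = 1029.59.
Reliability = 1029.59 / 1181.17 = 0.8717.

0.8717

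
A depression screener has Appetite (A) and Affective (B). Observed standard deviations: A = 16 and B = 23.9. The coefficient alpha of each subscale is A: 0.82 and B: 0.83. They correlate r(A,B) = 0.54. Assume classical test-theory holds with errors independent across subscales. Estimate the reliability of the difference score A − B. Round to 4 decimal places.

Var(A−B) = 16² + 23.9² − 2·16·23.9·0.54 = 827.21 − 412.992 = 414.218.
Because errors are independent across components, Cov(Tᵢ,Tⱼ) = Cov(Xᵢ,Xⱼ); the off-diagonal part of the true-score variance is the same as above.
True-score variance = [16²·0.82 + 23.9²·0.83] − 412.992 = 684.024 − 412.992 = 271.032.
Reliability = 271.032 / 414.218 = 0.6543.

0.6543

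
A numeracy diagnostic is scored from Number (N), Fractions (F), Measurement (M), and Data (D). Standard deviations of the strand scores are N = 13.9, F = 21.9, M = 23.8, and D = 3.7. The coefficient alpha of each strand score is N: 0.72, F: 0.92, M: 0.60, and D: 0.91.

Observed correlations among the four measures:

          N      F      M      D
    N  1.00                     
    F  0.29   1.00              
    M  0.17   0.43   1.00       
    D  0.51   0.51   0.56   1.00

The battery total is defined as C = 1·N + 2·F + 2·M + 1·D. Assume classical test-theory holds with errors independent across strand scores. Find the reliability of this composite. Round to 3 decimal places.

Var(C) = 13.9² + 2²·21.9² + 2²·23.8² + 3.7² + 2·[2·13.9·21.9·0.29 + 2·13.9·23.8·0.17 + 13.9·3.7·0.51 + 4·21.9·23.8·0.43 + 2·21.9·3.7·0.51 + 2·23.8·3.7·0.56] = 4391.1 + 2786.08 = 7177.18.
With uncorrelated errors the cross-covariances are all true-score covariance, so they carry over unchanged; only the diagonal terms shrink to ρᵢσᵢ².
True-score variance = [13.9²·0.72 + 2²·21.9²·0.92 + 2²·23.8²·0.60 + 3.7²·0.91] + 2786.08 = 3275.99 + 2786.08 = 6062.07.
Reliability = 6062.07 / 7177.18 = 0.845.

0.845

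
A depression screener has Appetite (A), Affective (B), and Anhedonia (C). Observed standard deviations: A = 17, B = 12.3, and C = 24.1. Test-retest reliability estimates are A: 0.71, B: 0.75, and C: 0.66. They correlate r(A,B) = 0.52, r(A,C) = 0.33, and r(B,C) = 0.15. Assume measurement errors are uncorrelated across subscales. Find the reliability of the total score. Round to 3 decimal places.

Var(A+B+C) = 17² + 12.3² + 24.1² + 2·[17·12.3·0.52 + 17·24.1·0.33 + 12.3·24.1·0.15] = 1021.1 + 576.795 = 1597.9.
Under uncorrelated errors the observed covariances equal the true-score covariances, so only the own-variance terms attenuate.
True-score variance = [17²·0.71 + 12.3²·0.75 + 24.1²·0.66] + 576.795 = 701.992 + 576.795 = 1278.79.
Reliability = 1278.79 / 1597.9 = 0.800.

0.800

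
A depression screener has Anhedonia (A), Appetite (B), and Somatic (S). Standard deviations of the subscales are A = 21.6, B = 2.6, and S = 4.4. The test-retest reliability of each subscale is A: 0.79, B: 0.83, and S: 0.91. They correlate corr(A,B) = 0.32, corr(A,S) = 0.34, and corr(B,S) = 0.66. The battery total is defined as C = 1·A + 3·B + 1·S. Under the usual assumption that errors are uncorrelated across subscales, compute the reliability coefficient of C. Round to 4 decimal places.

0.8560

Var(C) = 21.6² + 3²·2.6² + 4.4² + 2·[3·21.6·2.6·0.32 + 21.6·4.4·0.34 + 3·2.6·4.4·0.66] = 546.76 + 217.757 = 764.517.
With uncorrelated errors the cross-covariances are all true-score covariance, so they carry over unchanged; only the diagonal terms shrink to ρᵢσᵢ².
True-score variance = [21.6²·0.79 + 3²·2.6²·0.83 + 4.4²·0.91] + 217.757 = 436.697 + 217.757 = 654.454.
Reliability = 654.454 / 764.517 = 0.8560.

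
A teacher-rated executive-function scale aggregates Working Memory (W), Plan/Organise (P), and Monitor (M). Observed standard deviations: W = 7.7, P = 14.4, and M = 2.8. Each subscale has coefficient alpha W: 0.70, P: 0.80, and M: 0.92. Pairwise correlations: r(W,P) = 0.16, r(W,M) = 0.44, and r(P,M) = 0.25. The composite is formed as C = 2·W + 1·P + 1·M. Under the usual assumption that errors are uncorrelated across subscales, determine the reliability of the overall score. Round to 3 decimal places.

Var(C) = 2²·7.7² + 14.4² + 2.8² + 2·[2·7.7·14.4·0.16 + 2·7.7·2.8·0.44 + 14.4·2.8·0.25] = 452.36 + 129.069 = 581.429.
With uncorrelated errors the cross-covariances are all true-score covariance, so they carry over unchanged; only the diagonal terms shrink to ρᵢσᵢ².
True-score variance = [2²·7.7²·0.70 + 14.4²·0.80 + 2.8²·0.92] + 129.069 = 339.113 + 129.069 = 468.182.
Reliability = 468.182 / 581.429 = 0.805.

0.805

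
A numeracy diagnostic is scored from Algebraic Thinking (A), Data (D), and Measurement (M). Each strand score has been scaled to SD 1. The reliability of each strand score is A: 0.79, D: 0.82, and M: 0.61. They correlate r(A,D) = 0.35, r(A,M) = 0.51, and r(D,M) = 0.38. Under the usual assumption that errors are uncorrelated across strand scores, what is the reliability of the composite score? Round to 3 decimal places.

Var(A+D+M) = 3 + 2·[0.35 + 0.51 + 0.38] = 3 + 2.48 = 5.48.
With uncorrelated errors the cross-covariances are all true-score covariance, so they carry over unchanged; only the diagonal terms shrink to ρᵢσᵢ².
True-score variance = [0.79 + 0.82 + 0.61] + 2.48 = 2.22 + 2.48 = 4.7.
Reliability = 4.7 / 5.48 = 0.858.

0.858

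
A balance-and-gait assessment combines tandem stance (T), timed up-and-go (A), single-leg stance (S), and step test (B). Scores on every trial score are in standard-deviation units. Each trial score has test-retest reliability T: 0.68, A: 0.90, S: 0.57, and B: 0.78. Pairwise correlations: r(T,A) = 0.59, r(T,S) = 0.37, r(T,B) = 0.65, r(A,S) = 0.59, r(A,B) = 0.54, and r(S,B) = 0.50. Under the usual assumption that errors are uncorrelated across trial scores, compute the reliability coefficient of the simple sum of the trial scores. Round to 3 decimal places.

Var(T+A+S+B) = 4 + 2·[0.59 + 0.37 + 0.65 + 0.59 + 0.54 + 0.50] = 4 + 6.48 = 10.48.
Under uncorrelated errors the observed covariances equal the true-score covariances, so only the own-variance terms attenuate.
True-score variance = [0.68 + 0.90 + 0.57 + 0.78] + 6.48 = 2.93 + 6.48 = 9.41.
Reliability = 9.41 / 10.48 = 0.898.

0.898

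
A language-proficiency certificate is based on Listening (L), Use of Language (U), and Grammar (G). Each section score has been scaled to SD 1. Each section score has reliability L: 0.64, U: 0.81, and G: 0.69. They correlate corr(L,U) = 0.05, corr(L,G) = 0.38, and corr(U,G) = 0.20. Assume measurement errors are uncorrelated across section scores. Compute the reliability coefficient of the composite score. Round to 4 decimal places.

Var(L+U+G) = 3 + 2·[0.05 + 0.38 + 0.20] = 3 + 1.26 = 4.26.
Because errors are independent across components, Cov(Tᵢ,Tⱼ) = Cov(Xᵢ,Xⱼ); the off-diagonal part of the true-score variance is the same as above.
True-score variance = [0.64 + 0.81 + 0.69] + 1.26 = 2.14 + 1.26 = 3.4.
Reliability = 3.4 / 4.26 = 0.7981.

0.7981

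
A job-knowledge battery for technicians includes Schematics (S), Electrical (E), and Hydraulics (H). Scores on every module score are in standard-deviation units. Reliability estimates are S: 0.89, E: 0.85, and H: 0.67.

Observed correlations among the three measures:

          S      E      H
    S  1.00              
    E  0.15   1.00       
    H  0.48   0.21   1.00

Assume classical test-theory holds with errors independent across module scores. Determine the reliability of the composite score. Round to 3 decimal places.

0.874

Var(S+E+H) = 3 + 2·[0.15 + 0.48 + 0.21] = 3 + 1.68 = 4.68.
With uncorrelated errors the cross-covariances are all true-score covariance, so they carry over unchanged; only the diagonal terms shrink to ρᵢσᵢ².
True-score variance = [0.89 + 0.85 + 0.67] + 1.68 = 2.41 + 1.68 = 4.09.
Reliability = 4.09 / 4.68 = 0.874.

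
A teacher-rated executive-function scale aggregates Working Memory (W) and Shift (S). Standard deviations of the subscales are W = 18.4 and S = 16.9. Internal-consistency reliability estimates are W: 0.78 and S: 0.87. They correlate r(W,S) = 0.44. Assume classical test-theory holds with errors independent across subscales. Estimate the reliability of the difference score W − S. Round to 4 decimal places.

Var(W−S) = 18.4² + 16.9² − 2·18.4·16.9·0.44 = 624.17 − 273.645 = 350.525.
With uncorrelated errors the cross-covariances are all true-score covariance, so they carry over unchanged; only the diagonal terms shrink to ρᵢσᵢ².
True-score variance = [18.4²·0.78 + 16.9²·0.87] − 273.645 = 512.557 − 273.645 = 238.913.
Reliability = 238.913 / 350.525 = 0.6816.

0.6816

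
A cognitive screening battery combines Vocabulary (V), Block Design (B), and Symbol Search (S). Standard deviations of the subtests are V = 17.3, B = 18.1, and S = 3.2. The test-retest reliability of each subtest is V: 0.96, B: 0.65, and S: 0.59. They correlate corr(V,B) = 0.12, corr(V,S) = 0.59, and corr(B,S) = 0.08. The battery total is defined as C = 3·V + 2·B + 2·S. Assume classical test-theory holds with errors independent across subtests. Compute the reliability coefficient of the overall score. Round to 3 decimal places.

0.882

Var(C) = 3²·17.3² + 2²·18.1² + 2²·3.2² + 2·[6·17.3·18.1·0.12 + 6·17.3·3.2·0.59 + 4·18.1·3.2·0.08] = 4045.01 + 879.925 = 4924.93.
Under uncorrelated errors the observed covariances equal the true-score covariances, so only the own-variance terms attenuate.
True-score variance = [3²·17.3²·0.96 + 2²·18.1²·0.65 + 2²·3.2²·0.59] + 879.925 = 3461.82 + 879.925 = 4341.74.
Reliability = 4341.74 / 4924.93 = 0.882.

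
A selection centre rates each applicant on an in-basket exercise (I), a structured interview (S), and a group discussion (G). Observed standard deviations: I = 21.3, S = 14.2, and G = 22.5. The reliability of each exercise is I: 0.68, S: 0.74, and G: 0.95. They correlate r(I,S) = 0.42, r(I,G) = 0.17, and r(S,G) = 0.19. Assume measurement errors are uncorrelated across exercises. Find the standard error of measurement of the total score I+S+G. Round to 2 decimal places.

Var(total) = 1161.58 + 538.421 = 1700.
True-score variance = 938.66 + 538.421 = 1477.08, so reliability = 0.8689.
Error variance = 1700 − 1477.08 = 222.92; SEM = √222.92 = 14.93.

14.93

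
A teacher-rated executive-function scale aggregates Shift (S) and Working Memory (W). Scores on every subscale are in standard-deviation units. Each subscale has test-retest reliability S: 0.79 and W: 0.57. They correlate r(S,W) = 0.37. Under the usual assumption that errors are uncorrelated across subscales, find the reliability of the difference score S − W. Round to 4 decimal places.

0.4921

Var(S−W) = 1 + 1 − 2·0.37 = 2 − 0.74 = 1.26.
Because errors are independent across components, Cov(Tᵢ,Tⱼ) = Cov(Xᵢ,Xⱼ); the off-diagonal part of the true-score variance is the same as above.
True-score variance = [0.79 + 0.57] − 0.74 = 1.36 − 0.74 = 0.62.
Reliability = 0.62 / 1.26 = 0.4921.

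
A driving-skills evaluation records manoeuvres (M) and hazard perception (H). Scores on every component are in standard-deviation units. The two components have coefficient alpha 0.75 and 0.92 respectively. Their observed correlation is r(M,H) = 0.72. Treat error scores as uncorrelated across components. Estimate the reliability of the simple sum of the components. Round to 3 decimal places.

0.904

Var(M+H) = 2 + 2·[0.72] = 2 + 1.44 = 3.44.
With uncorrelated errors the cross-covariances are all true-score covariance, so they carry over unchanged; only the diagonal terms shrink to ρᵢσᵢ².
True-score variance = [0.75 + 0.92] + 1.44 = 1.67 + 1.44 = 3.11.
Reliability = 3.11 / 3.44 = 0.904.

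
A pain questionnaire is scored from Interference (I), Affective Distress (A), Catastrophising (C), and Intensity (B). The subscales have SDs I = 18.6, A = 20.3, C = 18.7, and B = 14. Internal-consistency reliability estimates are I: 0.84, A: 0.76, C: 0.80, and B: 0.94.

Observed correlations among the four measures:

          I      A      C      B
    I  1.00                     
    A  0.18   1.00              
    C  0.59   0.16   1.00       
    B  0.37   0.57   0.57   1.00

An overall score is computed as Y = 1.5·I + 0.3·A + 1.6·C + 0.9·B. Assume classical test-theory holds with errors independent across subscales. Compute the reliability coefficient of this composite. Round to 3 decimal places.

0.914

Var(Y) = 1.5²·18.6² + 0.3²·20.3² + 1.6²·18.7² + 0.9²·14² + 2·[0.45·18.6·20.3·0.18 + 2.4·18.6·18.7·0.59 + 1.35·18.6·14·0.37 + 0.48·20.3·18.7·0.16 + 0.27·20.3·14·0.57 + 1.44·18.7·14·0.57] = 1869.46 + 1881.89 = 3751.35.
With uncorrelated errors the cross-covariances are all true-score covariance, so they carry over unchanged; only the diagonal terms shrink to ρᵢσᵢ².
True-score variance = [1.5²·18.6²·0.84 + 0.3²·20.3²·0.76 + 1.6²·18.7²·0.80 + 0.9²·14²·0.94] + 1881.89 = 1547.45 + 1881.89 = 3429.34.
Reliability = 3429.34 / 3751.35 = 0.914.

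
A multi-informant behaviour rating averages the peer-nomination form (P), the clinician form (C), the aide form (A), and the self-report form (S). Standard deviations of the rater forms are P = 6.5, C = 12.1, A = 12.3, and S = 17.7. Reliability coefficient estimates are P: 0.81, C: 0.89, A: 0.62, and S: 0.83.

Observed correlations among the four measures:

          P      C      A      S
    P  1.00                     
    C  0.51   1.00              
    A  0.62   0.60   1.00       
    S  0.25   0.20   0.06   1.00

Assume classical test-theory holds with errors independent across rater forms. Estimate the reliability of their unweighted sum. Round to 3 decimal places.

0.886

Var(P+C+A+S) = 6.5² + 12.1² + 12.3² + 17.7² + 2·[6.5·12.1·0.51 + 6.5·12.3·0.62 + 6.5·17.7·0.25 + 12.1·12.3·0.60 + 12.1·17.7·0.20 + 12.3·17.7·0.06] = 653.24 + 527.275 = 1180.52.
With uncorrelated errors the cross-covariances are all true-score covariance, so they carry over unchanged; only the diagonal terms shrink to ρᵢσᵢ².
True-score variance = [6.5²·0.81 + 12.1²·0.89 + 12.3²·0.62 + 17.7²·0.83] + 527.275 = 518.358 + 527.275 = 1045.63.
Reliability = 1045.63 / 1180.52 = 0.886.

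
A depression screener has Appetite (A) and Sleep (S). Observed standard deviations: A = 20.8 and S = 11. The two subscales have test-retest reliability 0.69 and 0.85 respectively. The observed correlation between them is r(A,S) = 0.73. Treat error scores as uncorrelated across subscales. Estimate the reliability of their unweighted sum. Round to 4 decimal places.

0.8285

Var(A+S) = 20.8² + 11² + 2·[20.8·11·0.73] = 553.64 + 334.048 = 887.688.
Because errors are independent across components, Cov(Tᵢ,Tⱼ) = Cov(Xᵢ,Xⱼ); the off-diagonal part of the true-score variance is the same as above.
True-score variance = [20.8²·0.69 + 11²·0.85] + 334.048 = 401.372 + 334.048 = 735.42.
Reliability = 735.42 / 887.688 = 0.8285.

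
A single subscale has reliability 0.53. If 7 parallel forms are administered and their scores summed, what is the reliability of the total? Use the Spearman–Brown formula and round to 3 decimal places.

0.888

ρ_k = kρ / (1 + (k−1)ρ) = 7·0.53 / (1 + 6·0.53) = 3.710 / 4.180 = 0.888.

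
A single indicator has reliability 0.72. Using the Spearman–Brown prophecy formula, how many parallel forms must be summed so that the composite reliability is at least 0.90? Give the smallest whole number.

4

k ≥ ρ*(1−ρ₁)/(ρ₁(1−ρ*)) = 0.90·0.28 / (0.72·0.10) = 3.500.
Smallest integer k = 4.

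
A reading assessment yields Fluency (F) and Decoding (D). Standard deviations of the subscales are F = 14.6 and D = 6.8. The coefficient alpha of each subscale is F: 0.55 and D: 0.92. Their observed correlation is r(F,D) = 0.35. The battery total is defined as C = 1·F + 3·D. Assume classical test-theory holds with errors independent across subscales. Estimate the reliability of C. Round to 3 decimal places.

0.846

Var(C) = 14.6² + 3²·6.8² + 2·[3·14.6·6.8·0.35] = 629.32 + 208.488 = 837.808.
With uncorrelated errors the cross-covariances are all true-score covariance, so they carry over unchanged; only the diagonal terms shrink to ρᵢσᵢ².
True-score variance = [14.6²·0.55 + 3²·6.8²·0.92] + 208.488 = 500.105 + 208.488 = 708.593.
Reliability = 708.593 / 837.808 = 0.846.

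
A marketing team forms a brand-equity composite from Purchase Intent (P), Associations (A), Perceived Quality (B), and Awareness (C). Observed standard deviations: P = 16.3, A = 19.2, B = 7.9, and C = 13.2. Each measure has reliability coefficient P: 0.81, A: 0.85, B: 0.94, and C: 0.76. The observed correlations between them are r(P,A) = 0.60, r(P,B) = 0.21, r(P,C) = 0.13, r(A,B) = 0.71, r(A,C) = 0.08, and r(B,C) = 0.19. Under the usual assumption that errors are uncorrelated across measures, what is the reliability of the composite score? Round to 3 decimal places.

0.908

Var(P+A+B+C) = 16.3² + 19.2² + 7.9² + 13.2² + 2·[16.3·19.2·0.60 + 16.3·7.9·0.21 + 16.3·13.2·0.13 + 19.2·7.9·0.71 + 19.2·13.2·0.08 + 7.9·13.2·0.19] = 870.98 + 781.139 = 1652.12.
Under uncorrelated errors the observed covariances equal the true-score covariances, so only the own-variance terms attenuate.
True-score variance = [16.3²·0.81 + 19.2²·0.85 + 7.9²·0.94 + 13.2²·0.76] + 781.139 = 719.641 + 781.139 = 1500.78.
Reliability = 1500.78 / 1652.12 = 0.908.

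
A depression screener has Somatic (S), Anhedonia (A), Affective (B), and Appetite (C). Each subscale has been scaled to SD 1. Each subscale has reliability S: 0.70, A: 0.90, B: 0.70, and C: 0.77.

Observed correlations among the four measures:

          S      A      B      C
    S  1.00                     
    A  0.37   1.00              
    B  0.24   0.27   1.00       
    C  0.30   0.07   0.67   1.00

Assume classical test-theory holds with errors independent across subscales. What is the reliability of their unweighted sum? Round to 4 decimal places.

Var(S+A+B+C) = 4 + 2·[0.37 + 0.24 + 0.30 + 0.27 + 0.07 + 0.67] = 4 + 3.84 = 7.84.
With uncorrelated errors the cross-covariances are all true-score covariance, so they carry over unchanged; only the diagonal terms shrink to ρᵢσᵢ².
True-score variance = [0.70 + 0.90 + 0.70 + 0.77] + 3.84 = 3.07 + 3.84 = 6.91.
Reliability = 6.91 / 7.84 = 0.8814.

0.8814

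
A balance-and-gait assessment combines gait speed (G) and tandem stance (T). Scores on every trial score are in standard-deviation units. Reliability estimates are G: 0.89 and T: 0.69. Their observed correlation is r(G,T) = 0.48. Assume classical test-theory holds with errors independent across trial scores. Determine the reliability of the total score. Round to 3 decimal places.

Var(G+T) = 2 + 2·[0.48] = 2 + 0.96 = 2.96.
Under uncorrelated errors the observed covariances equal the true-score covariances, so only the own-variance terms attenuate.
True-score variance = [0.89 + 0.69] + 0.96 = 1.58 + 0.96 = 2.54.
Reliability = 2.54 / 2.96 = 0.858.

0.858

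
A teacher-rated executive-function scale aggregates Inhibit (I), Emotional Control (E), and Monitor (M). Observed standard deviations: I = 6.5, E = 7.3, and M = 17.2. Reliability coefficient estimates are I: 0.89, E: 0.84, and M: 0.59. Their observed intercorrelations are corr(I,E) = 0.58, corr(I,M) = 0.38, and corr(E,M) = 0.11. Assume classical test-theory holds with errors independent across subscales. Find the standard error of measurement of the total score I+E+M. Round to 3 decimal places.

Var(total) = 391.38 + 167.633 = 559.013.
True-score variance = 256.912 + 167.633 = 424.545, so reliability = 0.7595.
Error variance = 559.013 − 424.545 = 134.468; SEM = √134.468 = 11.596.

11.596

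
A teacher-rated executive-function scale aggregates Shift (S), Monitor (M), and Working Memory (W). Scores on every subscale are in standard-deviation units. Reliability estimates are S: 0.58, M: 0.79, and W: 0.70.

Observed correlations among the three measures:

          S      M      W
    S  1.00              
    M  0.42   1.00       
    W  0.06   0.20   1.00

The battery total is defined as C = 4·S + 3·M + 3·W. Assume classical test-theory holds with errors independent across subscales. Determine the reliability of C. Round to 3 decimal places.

Var(C) = 4² + 3² + 3² + 2·[12·0.42 + 12·0.06 + 9·0.20] = 34 + 15.12 = 49.12.
Under uncorrelated errors the observed covariances equal the true-score covariances, so only the own-variance terms attenuate.
True-score variance = [4²·0.58 + 3²·0.79 + 3²·0.70] + 15.12 = 22.69 + 15.12 = 37.81.
Reliability = 37.81 / 49.12 = 0.770.

0.770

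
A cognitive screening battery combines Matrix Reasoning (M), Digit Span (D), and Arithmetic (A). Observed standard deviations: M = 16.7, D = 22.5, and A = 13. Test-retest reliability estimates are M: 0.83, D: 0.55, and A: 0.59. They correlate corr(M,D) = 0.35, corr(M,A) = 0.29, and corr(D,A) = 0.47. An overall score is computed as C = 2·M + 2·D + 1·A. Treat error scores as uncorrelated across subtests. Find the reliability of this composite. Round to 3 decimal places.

Var(C) = 2²·16.7² + 2²·22.5² + 13² + 2·[4·16.7·22.5·0.35 + 2·16.7·13·0.29 + 2·22.5·13·0.47] = 3309.56 + 1853.84 = 5163.4.
Under uncorrelated errors the observed covariances equal the true-score covariances, so only the own-variance terms attenuate.
True-score variance = [2²·16.7²·0.83 + 2²·22.5²·0.55 + 13²·0.59] + 1853.84 = 2139.37 + 1853.84 = 3993.21.
Reliability = 3993.21 / 5163.4 = 0.773.

0.773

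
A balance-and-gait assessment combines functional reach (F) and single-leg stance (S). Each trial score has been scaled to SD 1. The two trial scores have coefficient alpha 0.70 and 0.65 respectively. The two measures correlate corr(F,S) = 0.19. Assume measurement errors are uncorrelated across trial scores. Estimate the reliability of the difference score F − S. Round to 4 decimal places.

0.5988

Var(F−S) = 1 + 1 − 2·0.19 = 2 − 0.38 = 1.62.
Because errors are independent across components, Cov(Tᵢ,Tⱼ) = Cov(Xᵢ,Xⱼ); the off-diagonal part of the true-score variance is the same as above.
True-score variance = [0.70 + 0.65] − 0.38 = 1.35 − 0.38 = 0.97.
Reliability = 0.97 / 1.62 = 0.5988.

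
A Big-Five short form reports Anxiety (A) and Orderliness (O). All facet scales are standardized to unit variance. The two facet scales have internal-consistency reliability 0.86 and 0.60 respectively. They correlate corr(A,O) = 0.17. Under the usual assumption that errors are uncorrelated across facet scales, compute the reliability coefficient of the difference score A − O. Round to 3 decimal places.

Var(A−O) = 1 + 1 − 2·0.17 = 2 − 0.34 = 1.66.
Under uncorrelated errors the observed covariances equal the true-score covariances, so only the own-variance terms attenuate.
True-score variance = [0.86 + 0.60] − 0.34 = 1.46 − 0.34 = 1.12.
Reliability = 1.12 / 1.66 = 0.675.

0.675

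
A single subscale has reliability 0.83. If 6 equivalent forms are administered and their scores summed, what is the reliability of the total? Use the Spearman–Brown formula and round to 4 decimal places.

ρ_k = kρ / (1 + (k−1)ρ) = 6·0.83 / (1 + 5·0.83) = 4.980 / 5.150 = 0.9670.

0.9670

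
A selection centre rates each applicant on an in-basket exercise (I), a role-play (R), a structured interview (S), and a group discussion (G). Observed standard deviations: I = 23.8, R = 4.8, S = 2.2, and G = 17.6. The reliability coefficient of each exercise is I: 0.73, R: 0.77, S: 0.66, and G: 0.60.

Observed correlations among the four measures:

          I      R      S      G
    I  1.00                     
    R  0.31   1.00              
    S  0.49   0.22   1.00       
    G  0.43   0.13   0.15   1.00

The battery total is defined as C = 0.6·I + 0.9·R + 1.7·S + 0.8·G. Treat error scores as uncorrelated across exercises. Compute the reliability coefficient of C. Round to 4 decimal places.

Var(C) = 0.6²·23.8² + 0.9²·4.8² + 1.7²·2.2² + 0.8²·17.6² + 2·[0.54·23.8·4.8·0.31 + 1.02·23.8·2.2·0.49 + 0.48·23.8·17.6·0.43 + 1.53·4.8·2.2·0.22 + 0.72·4.8·17.6·0.13 + 1.36·2.2·17.6·0.15] = 434.815 + 302.222 = 737.036.
Because errors are independent across components, Cov(Tᵢ,Tⱼ) = Cov(Xᵢ,Xⱼ); the off-diagonal part of the true-score variance is the same as above.
True-score variance = [0.6²·23.8²·0.73 + 0.9²·4.8²·0.77 + 1.7²·2.2²·0.66 + 0.8²·17.6²·0.60] + 302.222 = 291.41 + 302.222 = 593.632.
Reliability = 593.632 / 737.036 = 0.8054.

0.8054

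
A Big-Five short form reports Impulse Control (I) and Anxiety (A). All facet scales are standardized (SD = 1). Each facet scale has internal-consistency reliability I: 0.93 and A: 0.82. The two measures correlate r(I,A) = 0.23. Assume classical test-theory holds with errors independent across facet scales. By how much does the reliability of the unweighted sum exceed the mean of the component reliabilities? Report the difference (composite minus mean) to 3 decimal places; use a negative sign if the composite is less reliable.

Var(sum) = 2 + 0.46 = 2.46; true-score variance = 1.75 + 0.46 = 2.21; composite reliability = 0.8984.
Mean component reliability = 0.8750.
Difference = 0.8984 − 0.8750 = 0.023.

0.023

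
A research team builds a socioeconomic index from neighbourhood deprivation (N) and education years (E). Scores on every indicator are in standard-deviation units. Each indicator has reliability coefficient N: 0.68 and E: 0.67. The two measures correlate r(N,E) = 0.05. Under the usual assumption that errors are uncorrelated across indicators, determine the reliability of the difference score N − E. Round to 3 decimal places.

Var(N−E) = 1 + 1 − 2·0.05 = 2 − 0.1 = 1.9.
Because errors are independent across components, Cov(Tᵢ,Tⱼ) = Cov(Xᵢ,Xⱼ); the off-diagonal part of the true-score variance is the same as above.
True-score variance = [0.68 + 0.67] − 0.1 = 1.35 − 0.1 = 1.25.
Reliability = 1.25 / 1.9 = 0.658.

0.658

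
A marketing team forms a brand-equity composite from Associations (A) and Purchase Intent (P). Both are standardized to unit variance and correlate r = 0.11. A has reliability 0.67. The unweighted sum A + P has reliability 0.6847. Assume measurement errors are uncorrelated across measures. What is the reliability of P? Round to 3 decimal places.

Var(A+P) = 2 + 2·0.11 = 2.220.
True-score variance = ρ_A + ρ_P + 2·0.11, so 0.6847 = (0.67 + ρ_P + 0.22) / 2.220.
ρ_P = 0.6847·2.220 − 0.67 − 0.22 = 0.630.

0.630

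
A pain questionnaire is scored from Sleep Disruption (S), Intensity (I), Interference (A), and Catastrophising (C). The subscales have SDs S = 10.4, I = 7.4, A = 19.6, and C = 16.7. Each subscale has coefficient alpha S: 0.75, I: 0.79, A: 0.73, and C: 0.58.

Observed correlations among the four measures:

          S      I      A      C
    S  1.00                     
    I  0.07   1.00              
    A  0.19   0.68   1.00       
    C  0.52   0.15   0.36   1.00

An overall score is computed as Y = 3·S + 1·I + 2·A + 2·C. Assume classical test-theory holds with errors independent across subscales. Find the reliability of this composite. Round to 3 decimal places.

0.829

Var(Y) = 3²·10.4² + 7.4² + 2²·19.6² + 2²·16.7² + 2·[3·10.4·7.4·0.07 + 6·10.4·19.6·0.19 + 6·10.4·16.7·0.52 + 2·7.4·19.6·0.68 + 2·7.4·16.7·0.15 + 4·19.6·16.7·0.36] = 3680.4 + 2992.18 = 6672.58.
Because errors are independent across components, Cov(Tᵢ,Tⱼ) = Cov(Xᵢ,Xⱼ); the off-diagonal part of the true-score variance is the same as above.
True-score variance = [3²·10.4²·0.75 + 7.4²·0.79 + 2²·19.6²·0.73 + 2²·16.7²·0.58] + 2992.18 = 2542.11 + 2992.18 = 5534.29.
Reliability = 5534.29 / 6672.58 = 0.829.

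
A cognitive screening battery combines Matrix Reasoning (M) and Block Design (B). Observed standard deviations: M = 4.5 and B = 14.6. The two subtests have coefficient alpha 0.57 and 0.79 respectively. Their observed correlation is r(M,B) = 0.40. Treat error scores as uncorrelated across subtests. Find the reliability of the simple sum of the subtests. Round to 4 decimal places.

Var(M+B) = 4.5² + 14.6² + 2·[4.5·14.6·0.40] = 233.41 + 52.56 = 285.97.
Because errors are independent across components, Cov(Tᵢ,Tⱼ) = Cov(Xᵢ,Xⱼ); the off-diagonal part of the true-score variance is the same as above.
True-score variance = [4.5²·0.57 + 14.6²·0.79] + 52.56 = 179.939 + 52.56 = 232.499.
Reliability = 232.499 / 285.97 = 0.8130.

0.8130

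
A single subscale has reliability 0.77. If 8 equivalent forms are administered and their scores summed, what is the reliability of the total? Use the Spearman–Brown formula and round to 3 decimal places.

0.964

ρ_k = kρ / (1 + (k−1)ρ) = 8·0.77 / (1 + 7·0.77) = 6.160 / 6.390 = 0.964.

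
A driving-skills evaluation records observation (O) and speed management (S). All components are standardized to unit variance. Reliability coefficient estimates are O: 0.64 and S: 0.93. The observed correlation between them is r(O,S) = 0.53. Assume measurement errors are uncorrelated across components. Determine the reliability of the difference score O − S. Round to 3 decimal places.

Var(O−S) = 1 + 1 − 2·0.53 = 2 − 1.06 = 0.94.
With uncorrelated errors the cross-covariances are all true-score covariance, so they carry over unchanged; only the diagonal terms shrink to ρᵢσᵢ².
True-score variance = [0.64 + 0.93] − 1.06 = 1.57 − 1.06 = 0.51.
Reliability = 0.51 / 0.94 = 0.543.

0.543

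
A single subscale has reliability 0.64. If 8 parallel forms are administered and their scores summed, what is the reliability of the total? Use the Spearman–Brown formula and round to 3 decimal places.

ρ_k = kρ / (1 + (k−1)ρ) = 8·0.64 / (1 + 7·0.64) = 5.120 / 5.480 = 0.934.

0.934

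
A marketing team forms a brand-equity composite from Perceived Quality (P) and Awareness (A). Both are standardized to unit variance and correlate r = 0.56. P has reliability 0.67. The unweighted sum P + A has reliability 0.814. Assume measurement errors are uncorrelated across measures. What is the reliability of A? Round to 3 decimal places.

Var(P+A) = 2 + 2·0.56 = 3.120.
True-score variance = ρ_P + ρ_A + 2·0.56, so 0.814 = (0.67 + ρ_A + 1.12) / 3.120.
ρ_A = 0.814·3.120 − 0.67 − 1.12 = 0.750.

0.750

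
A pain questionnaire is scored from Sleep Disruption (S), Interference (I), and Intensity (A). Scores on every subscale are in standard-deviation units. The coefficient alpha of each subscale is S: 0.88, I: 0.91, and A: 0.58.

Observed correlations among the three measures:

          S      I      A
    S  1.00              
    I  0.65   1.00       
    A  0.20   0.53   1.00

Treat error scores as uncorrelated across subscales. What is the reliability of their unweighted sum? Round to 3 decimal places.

Var(S+I+A) = 3 + 2·[0.65 + 0.20 + 0.53] = 3 + 2.76 = 5.76.
Under uncorrelated errors the observed covariances equal the true-score covariances, so only the own-variance terms attenuate.
True-score variance = [0.88 + 0.91 + 0.58] + 2.76 = 2.37 + 2.76 = 5.13.
Reliability = 5.13 / 5.76 = 0.891.

0.891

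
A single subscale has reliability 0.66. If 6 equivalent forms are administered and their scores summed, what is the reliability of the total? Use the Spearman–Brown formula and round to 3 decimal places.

0.921

ρ_k = kρ / (1 + (k−1)ρ) = 6·0.66 / (1 + 5·0.66) = 3.960 / 4.300 = 0.921.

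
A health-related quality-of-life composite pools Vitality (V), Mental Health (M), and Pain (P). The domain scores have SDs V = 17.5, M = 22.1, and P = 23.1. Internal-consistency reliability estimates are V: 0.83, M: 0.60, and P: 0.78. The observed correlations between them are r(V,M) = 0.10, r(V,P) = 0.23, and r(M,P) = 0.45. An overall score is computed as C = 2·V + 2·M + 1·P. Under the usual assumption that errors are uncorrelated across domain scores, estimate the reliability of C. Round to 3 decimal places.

Var(C) = 2²·17.5² + 2²·22.1² + 23.1² + 2·[4·17.5·22.1·0.10 + 2·17.5·23.1·0.23 + 2·22.1·23.1·0.45] = 3712.25 + 1600.23 = 5312.48.
Under uncorrelated errors the observed covariances equal the true-score covariances, so only the own-variance terms attenuate.
True-score variance = [2²·17.5²·0.83 + 2²·22.1²·0.60 + 23.1²·0.78] + 1600.23 = 2605.15 + 1600.23 = 4205.38.
Reliability = 4205.38 / 5312.48 = 0.792.

0.792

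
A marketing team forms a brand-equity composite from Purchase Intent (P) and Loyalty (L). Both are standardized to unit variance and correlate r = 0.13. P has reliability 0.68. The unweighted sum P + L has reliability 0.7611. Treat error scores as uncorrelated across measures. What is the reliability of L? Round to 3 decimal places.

Var(P+L) = 2 + 2·0.13 = 2.260.
True-score variance = ρ_P + ρ_L + 2·0.13, so 0.7611 = (0.68 + ρ_L + 0.26) / 2.260.
ρ_L = 0.7611·2.260 − 0.68 − 0.26 = 0.780.

0.780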